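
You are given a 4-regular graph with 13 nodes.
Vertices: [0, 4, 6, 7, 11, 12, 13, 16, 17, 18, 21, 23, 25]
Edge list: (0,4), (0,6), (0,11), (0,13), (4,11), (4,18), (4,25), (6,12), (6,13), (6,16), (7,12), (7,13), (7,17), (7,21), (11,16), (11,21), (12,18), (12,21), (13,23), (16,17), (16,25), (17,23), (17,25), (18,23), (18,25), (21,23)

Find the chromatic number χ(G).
χ(G) = 3

Clique number ω(G) = 3 (lower bound: χ ≥ ω).
The clique on [0, 4, 11] has size 3, forcing χ ≥ 3, and the coloring below uses 3 colors, so χ(G) = 3.
A valid 3-coloring: color 1: [4, 12, 13, 16]; color 2: [6, 7, 11, 23, 25]; color 3: [0, 17, 18, 21].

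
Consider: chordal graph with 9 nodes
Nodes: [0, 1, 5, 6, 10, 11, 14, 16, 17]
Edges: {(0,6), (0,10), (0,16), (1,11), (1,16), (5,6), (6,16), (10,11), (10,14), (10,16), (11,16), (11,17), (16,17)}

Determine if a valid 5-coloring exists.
A valid 5-coloring: color 1: [5, 14, 16]; color 2: [1, 6, 10, 17]; color 3: [0, 11].
(χ(G) = 3 ≤ 5.)

Yes, G is 5-colorable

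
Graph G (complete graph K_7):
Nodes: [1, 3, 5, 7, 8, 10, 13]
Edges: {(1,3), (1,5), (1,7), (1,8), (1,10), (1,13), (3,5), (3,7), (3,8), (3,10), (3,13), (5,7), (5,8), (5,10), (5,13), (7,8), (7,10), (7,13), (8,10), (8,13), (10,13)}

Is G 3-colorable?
No, G is not 3-colorable

The clique on vertices [1, 3, 5, 7, 8, 10, 13] has size 7 > 3, so it alone needs 7 colors.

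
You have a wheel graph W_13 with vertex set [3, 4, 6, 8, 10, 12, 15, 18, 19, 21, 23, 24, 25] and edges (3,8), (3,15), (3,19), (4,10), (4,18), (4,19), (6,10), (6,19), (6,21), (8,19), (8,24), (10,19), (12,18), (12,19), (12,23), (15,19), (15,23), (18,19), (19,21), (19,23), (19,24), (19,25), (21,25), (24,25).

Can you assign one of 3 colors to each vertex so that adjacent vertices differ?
A valid 3-coloring: color 1: [19]; color 2: [3, 10, 18, 21, 23, 24]; color 3: [4, 6, 8, 12, 15, 25].
(χ(G) = 3 ≤ 3.)

Yes, G is 3-colorable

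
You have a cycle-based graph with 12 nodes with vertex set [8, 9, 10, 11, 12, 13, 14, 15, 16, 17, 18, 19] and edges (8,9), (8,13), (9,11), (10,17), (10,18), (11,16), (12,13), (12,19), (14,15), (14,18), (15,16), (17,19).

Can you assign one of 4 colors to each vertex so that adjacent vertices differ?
A valid 4-coloring: color 1: [8, 11, 12, 15, 17, 18]; color 2: [9, 10, 13, 14, 16, 19].
(χ(G) = 2 ≤ 4.)

Yes, G is 4-colorable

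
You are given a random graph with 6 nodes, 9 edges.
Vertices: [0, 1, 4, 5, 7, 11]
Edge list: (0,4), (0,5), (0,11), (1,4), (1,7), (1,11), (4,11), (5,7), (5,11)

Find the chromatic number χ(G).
χ(G) = 3

Clique number ω(G) = 3 (lower bound: χ ≥ ω).
The clique on [0, 4, 11] has size 3, forcing χ ≥ 3, and the coloring below uses 3 colors, so χ(G) = 3.
A valid 3-coloring: color 1: [7, 11]; color 2: [0, 1]; color 3: [4, 5].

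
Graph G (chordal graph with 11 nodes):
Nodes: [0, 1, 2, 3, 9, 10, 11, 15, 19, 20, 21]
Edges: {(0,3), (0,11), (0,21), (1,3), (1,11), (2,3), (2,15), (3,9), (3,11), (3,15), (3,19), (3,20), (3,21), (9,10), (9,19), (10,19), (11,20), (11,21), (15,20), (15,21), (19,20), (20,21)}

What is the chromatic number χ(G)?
χ(G) = 4

Clique number ω(G) = 4 (lower bound: χ ≥ ω).
The clique on [0, 3, 11, 21] has size 4, forcing χ ≥ 4, and the coloring below uses 4 colors, so χ(G) = 4.
A valid 4-coloring: color 1: [3, 10]; color 2: [11, 15, 19]; color 3: [1, 2, 9, 21]; color 4: [0, 20].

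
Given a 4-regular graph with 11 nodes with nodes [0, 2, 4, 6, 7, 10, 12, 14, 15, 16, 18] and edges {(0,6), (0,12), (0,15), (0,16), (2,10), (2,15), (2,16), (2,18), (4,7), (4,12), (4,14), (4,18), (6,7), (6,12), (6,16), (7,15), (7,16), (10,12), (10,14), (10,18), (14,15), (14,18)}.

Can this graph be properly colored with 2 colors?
No, G is not 2-colorable

The clique on vertices [0, 6, 16] has size 3 > 2, so it alone needs 3 colors.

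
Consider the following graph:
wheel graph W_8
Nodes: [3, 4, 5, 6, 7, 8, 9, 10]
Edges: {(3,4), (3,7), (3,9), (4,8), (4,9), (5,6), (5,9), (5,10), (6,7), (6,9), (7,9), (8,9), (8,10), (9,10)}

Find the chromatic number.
Clique number ω(G) = 3 (lower bound: χ ≥ ω).
Odd cycle [7, 6, 5, 10, 8, 4, 3] needs 3 colors (χ ≥ 3).
Vertex 9 is adjacent to every vertex of [3, 4, 5, 6, 7, 8, 10], which already need 3 colors among themselves, so 9 needs a new color (χ ≥ 4).
The coloring below uses 4 colors, so χ(G) = 4.
A valid 4-coloring: color 1: [9]; color 2: [4, 5, 7]; color 3: [3, 6, 10]; color 4: [8].

χ(G) = 4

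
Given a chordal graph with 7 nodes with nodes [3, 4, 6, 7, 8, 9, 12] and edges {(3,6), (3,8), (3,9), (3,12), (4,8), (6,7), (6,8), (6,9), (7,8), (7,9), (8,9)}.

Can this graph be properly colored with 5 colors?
A valid 5-coloring: color 1: [8, 12]; color 2: [3, 4, 7]; color 3: [6]; color 4: [9].
(χ(G) = 4 ≤ 5.)

Yes, G is 5-colorable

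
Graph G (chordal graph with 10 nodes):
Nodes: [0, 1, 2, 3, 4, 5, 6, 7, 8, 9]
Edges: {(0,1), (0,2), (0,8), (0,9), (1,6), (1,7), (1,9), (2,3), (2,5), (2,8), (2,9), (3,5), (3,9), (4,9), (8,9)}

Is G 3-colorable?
No, G is not 3-colorable

The clique on vertices [0, 2, 8, 9] has size 4 > 3, so it alone needs 4 colors.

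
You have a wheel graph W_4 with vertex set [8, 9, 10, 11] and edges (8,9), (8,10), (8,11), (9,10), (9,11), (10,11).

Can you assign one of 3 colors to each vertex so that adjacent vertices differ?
The clique on vertices [8, 9, 10, 11] has size 4 > 3, so it alone needs 4 colors.

No, G is not 3-colorable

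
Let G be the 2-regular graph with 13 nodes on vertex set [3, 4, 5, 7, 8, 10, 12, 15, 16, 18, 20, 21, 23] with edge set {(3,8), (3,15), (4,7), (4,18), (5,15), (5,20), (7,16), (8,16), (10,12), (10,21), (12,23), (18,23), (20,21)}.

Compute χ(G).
Clique number ω(G) = 2 (lower bound: χ ≥ ω).
Odd cycle [10, 21, 20, 5, 15, 3, 8, 16, 7, 4, 18, 23, 12] needs 3 colors (χ ≥ 3).
The coloring below uses 3 colors, so χ(G) = 3.
A valid 3-coloring: color 1: [7, 8, 10, 15, 20, 23]; color 2: [3, 4, 5, 12, 16, 21]; color 3: [18].

χ(G) = 3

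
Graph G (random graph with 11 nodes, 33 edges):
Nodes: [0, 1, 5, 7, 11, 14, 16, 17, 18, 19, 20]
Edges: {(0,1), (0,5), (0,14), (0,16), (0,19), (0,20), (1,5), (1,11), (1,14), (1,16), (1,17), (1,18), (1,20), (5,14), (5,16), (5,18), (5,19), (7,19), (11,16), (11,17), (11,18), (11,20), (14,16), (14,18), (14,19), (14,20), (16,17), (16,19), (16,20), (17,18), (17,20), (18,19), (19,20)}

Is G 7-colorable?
A valid 7-coloring: color 1: [7, 16, 18]; color 2: [1, 19]; color 3: [14, 17]; color 4: [5, 20]; color 5: [0, 11].
(χ(G) = 5 ≤ 7.)

Yes, G is 7-colorable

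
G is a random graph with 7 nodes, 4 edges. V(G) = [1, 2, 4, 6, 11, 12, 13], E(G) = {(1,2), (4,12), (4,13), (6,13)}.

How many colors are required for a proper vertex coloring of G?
Clique number ω(G) = 2 (lower bound: χ ≥ ω).
The graph is bipartite (no odd cycle), so 2 colors suffice: χ(G) = 2.
A valid 2-coloring: color 1: [1, 4, 6, 11]; color 2: [2, 12, 13].

χ(G) = 2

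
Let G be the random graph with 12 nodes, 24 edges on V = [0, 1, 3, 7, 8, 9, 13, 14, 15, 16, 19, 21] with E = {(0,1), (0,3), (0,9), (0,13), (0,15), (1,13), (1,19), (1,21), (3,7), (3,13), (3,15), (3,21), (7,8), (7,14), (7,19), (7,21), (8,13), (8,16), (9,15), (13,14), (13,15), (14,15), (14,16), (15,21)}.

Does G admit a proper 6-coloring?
A valid 6-coloring: color 1: [9, 13, 16, 19, 21]; color 2: [1, 7, 15]; color 3: [3, 8, 14]; color 4: [0].
(χ(G) = 4 ≤ 6.)

Yes, G is 6-colorable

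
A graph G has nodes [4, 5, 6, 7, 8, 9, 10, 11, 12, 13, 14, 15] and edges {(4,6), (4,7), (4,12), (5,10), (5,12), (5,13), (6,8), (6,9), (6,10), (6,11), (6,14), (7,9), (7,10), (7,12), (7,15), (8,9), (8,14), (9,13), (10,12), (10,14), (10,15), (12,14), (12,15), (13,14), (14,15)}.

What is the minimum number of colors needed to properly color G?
Clique number ω(G) = 4 (lower bound: χ ≥ ω).
The clique on [7, 10, 12, 15] has size 4, forcing χ ≥ 4, and the coloring below uses 4 colors, so χ(G) = 4.
A valid 4-coloring: color 1: [5, 7, 11, 14]; color 2: [4, 9, 10]; color 3: [6, 12, 13]; color 4: [8, 15].

χ(G) = 4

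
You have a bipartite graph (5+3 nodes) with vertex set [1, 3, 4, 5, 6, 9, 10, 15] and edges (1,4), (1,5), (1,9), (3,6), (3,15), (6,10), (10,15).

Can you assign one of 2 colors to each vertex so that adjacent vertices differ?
A valid 2-coloring: color 1: [1, 6, 15]; color 2: [3, 4, 5, 9, 10].
(χ(G) = 2 ≤ 2.)

Yes, G is 2-colorable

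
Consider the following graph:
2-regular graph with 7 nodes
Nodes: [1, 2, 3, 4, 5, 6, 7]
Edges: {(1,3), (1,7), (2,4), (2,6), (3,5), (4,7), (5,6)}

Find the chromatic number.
Clique number ω(G) = 2 (lower bound: χ ≥ ω).
Odd cycle [5, 6, 2, 4, 7, 1, 3] needs 3 colors (χ ≥ 3).
The coloring below uses 3 colors, so χ(G) = 3.
A valid 3-coloring: color 1: [1, 4, 6]; color 2: [2, 5, 7]; color 3: [3].

χ(G) = 3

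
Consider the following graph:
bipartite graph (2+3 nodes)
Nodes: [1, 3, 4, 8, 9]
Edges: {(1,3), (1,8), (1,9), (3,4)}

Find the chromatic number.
Clique number ω(G) = 2 (lower bound: χ ≥ ω).
The graph is bipartite (no odd cycle), so 2 colors suffice: χ(G) = 2.
A valid 2-coloring: color 1: [1, 4]; color 2: [3, 8, 9].

χ(G) = 2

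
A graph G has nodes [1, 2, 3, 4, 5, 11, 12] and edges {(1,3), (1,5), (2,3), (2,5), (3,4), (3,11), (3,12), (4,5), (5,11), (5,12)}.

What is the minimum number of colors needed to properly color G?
χ(G) = 2

Clique number ω(G) = 2 (lower bound: χ ≥ ω).
The graph is bipartite (no odd cycle), so 2 colors suffice: χ(G) = 2.
A valid 2-coloring: color 1: [3, 5]; color 2: [1, 2, 4, 11, 12].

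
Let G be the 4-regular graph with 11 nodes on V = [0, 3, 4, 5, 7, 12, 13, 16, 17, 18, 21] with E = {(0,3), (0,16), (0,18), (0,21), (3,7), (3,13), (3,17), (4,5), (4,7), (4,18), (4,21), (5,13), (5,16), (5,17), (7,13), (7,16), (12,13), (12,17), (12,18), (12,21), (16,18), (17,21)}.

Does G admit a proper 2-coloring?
No, G is not 2-colorable

The clique on vertices [0, 16, 18] has size 3 > 2, so it alone needs 3 colors.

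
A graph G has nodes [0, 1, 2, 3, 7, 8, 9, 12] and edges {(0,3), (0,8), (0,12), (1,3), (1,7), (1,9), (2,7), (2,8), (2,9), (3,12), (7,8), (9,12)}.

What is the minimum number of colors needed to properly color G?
Clique number ω(G) = 3 (lower bound: χ ≥ ω).
The clique on [0, 3, 12] has size 3, forcing χ ≥ 3, and the coloring below uses 3 colors, so χ(G) = 3.
A valid 3-coloring: color 1: [0, 1, 2]; color 2: [8, 12]; color 3: [3, 7, 9].

χ(G) = 3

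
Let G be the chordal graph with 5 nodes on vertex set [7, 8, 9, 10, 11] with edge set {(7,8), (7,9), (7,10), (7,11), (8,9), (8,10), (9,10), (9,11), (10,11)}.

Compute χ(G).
χ(G) = 4

Clique number ω(G) = 4 (lower bound: χ ≥ ω).
The clique on [7, 8, 9, 10] has size 4, forcing χ ≥ 4, and the coloring below uses 4 colors, so χ(G) = 4.
A valid 4-coloring: color 1: [7]; color 2: [10]; color 3: [9]; color 4: [8, 11].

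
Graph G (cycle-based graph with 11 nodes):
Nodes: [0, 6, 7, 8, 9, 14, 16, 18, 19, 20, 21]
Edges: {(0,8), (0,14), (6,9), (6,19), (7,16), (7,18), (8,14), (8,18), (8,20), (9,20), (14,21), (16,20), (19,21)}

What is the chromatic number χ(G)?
Clique number ω(G) = 3 (lower bound: χ ≥ ω).
The clique on [0, 8, 14] has size 3, forcing χ ≥ 3, and the coloring below uses 3 colors, so χ(G) = 3.
A valid 3-coloring: color 1: [8, 9, 16, 19]; color 2: [6, 14, 18, 20]; color 3: [0, 7, 21].

χ(G) = 3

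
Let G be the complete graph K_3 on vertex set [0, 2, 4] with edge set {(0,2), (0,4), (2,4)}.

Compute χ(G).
Clique number ω(G) = 3 (lower bound: χ ≥ ω).
The clique on [0, 2, 4] has size 3, forcing χ ≥ 3, and the coloring below uses 3 colors, so χ(G) = 3.
A valid 3-coloring: color 1: [2]; color 2: [4]; color 3: [0].

χ(G) = 3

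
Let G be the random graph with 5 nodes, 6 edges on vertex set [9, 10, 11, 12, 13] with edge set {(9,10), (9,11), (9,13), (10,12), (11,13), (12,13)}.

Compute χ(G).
Clique number ω(G) = 3 (lower bound: χ ≥ ω).
The clique on [9, 11, 13] has size 3, forcing χ ≥ 3, and the coloring below uses 3 colors, so χ(G) = 3.
A valid 3-coloring: color 1: [10, 13]; color 2: [9, 12]; color 3: [11].

χ(G) = 3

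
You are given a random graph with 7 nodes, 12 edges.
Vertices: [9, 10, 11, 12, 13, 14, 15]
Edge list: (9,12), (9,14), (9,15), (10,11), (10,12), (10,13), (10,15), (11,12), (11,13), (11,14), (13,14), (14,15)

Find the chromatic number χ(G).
Clique number ω(G) = 3 (lower bound: χ ≥ ω).
The clique on [9, 14, 15] has size 3, forcing χ ≥ 3, and the coloring below uses 3 colors, so χ(G) = 3.
A valid 3-coloring: color 1: [10, 14]; color 2: [9, 11]; color 3: [12, 13, 15].

χ(G) = 3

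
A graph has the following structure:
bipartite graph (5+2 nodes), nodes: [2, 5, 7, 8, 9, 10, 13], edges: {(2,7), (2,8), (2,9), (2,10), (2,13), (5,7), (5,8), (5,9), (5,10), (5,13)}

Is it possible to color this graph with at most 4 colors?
Yes, G is 4-colorable

A valid 4-coloring: color 1: [2, 5]; color 2: [7, 8, 9, 10, 13].
(χ(G) = 2 ≤ 4.)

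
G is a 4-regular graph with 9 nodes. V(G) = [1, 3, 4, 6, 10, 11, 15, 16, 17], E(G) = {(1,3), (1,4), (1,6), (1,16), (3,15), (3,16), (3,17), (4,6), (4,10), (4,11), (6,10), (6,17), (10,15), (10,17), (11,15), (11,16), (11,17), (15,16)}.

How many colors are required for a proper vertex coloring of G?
χ(G) = 4

Clique number ω(G) = 3 (lower bound: χ ≥ ω).
Suppose a proper 3-coloring c exists. The clique [1, 3, 16] takes 3 distinct colors; by symmetry let c(1) = 1, c(3) = 2, c(16) = 3.
- Vertex 15: neighbors [3, 16] already have colors [2, 3] ⇒ c(15) = 1.
- Vertex 11: neighbors [15, 16] already have colors [1, 3] ⇒ c(11) = 2.
- Vertex 4: neighbors [1, 11] already have colors [1, 2] ⇒ c(4) = 3.
- Vertex 6: neighbors [1, 4] already have colors [1, 3] ⇒ c(6) = 2.
- Vertex 10: neighbors [15, 6, 4] already have colors [1, 2, 3] — all 3 colors blocked. Contradiction.
The forced assignments end in a contradiction, so G has no proper 3-coloring (χ ≥ 4).
The coloring below uses 4 colors, so χ(G) = 4.
A valid 4-coloring: color 1: [3, 6, 11]; color 2: [1, 10]; color 3: [4, 16, 17]; color 4: [15].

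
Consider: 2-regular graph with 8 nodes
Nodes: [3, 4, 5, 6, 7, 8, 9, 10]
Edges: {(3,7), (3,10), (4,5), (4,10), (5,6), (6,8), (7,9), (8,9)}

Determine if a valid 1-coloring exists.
No, G is not 1-colorable

Edge (3,10) forces its endpoints to differ, so 1 color is not enough.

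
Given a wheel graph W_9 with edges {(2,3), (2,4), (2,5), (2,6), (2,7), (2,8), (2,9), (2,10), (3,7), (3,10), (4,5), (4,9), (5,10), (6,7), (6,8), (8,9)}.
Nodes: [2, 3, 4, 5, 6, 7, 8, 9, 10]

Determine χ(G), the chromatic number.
Clique number ω(G) = 3 (lower bound: χ ≥ ω).
The clique on [2, 3, 10] has size 3, forcing χ ≥ 3, and the coloring below uses 3 colors, so χ(G) = 3.
A valid 3-coloring: color 1: [2]; color 2: [3, 5, 6, 9]; color 3: [4, 7, 8, 10].

χ(G) = 3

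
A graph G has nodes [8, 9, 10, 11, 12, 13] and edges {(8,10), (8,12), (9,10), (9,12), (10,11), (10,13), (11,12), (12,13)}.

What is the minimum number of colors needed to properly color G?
χ(G) = 2

Clique number ω(G) = 2 (lower bound: χ ≥ ω).
The graph is bipartite (no odd cycle), so 2 colors suffice: χ(G) = 2.
A valid 2-coloring: color 1: [10, 12]; color 2: [8, 9, 11, 13].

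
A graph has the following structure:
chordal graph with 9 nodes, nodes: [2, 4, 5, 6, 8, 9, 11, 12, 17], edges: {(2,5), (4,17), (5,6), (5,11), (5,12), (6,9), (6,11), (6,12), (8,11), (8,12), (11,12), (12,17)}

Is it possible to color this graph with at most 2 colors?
The clique on vertices [5, 6, 11, 12] has size 4 > 2, so it alone needs 4 colors.

No, G is not 2-colorable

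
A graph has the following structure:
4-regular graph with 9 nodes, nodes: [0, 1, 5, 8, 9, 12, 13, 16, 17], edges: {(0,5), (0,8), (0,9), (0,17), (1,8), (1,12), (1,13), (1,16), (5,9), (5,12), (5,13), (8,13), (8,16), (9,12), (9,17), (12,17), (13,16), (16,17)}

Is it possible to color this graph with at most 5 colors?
Yes, G is 5-colorable

A valid 5-coloring: color 1: [5, 16]; color 2: [0, 12, 13]; color 3: [8, 9]; color 4: [1, 17].
(χ(G) = 4 ≤ 5.)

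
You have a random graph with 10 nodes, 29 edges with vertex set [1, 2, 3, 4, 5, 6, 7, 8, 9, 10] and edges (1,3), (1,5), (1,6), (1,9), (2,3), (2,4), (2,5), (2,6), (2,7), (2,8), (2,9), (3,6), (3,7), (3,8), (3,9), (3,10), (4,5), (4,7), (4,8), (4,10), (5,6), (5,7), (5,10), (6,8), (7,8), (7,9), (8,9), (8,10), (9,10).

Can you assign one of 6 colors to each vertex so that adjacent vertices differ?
Yes, G is 6-colorable

A valid 6-coloring: color 1: [1, 2, 10]; color 2: [3, 4]; color 3: [5, 8]; color 4: [6, 7]; color 5: [9].
(χ(G) = 5 ≤ 6.)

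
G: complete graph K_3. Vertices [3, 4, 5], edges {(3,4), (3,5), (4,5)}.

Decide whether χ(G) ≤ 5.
A valid 5-coloring: color 1: [4]; color 2: [3]; color 3: [5].
(χ(G) = 3 ≤ 5.)

Yes, G is 5-colorable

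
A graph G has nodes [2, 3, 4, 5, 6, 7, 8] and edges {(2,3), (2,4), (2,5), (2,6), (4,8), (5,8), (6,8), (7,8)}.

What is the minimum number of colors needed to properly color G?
χ(G) = 2

Clique number ω(G) = 2 (lower bound: χ ≥ ω).
The graph is bipartite (no odd cycle), so 2 colors suffice: χ(G) = 2.
A valid 2-coloring: color 1: [2, 8]; color 2: [3, 4, 5, 6, 7].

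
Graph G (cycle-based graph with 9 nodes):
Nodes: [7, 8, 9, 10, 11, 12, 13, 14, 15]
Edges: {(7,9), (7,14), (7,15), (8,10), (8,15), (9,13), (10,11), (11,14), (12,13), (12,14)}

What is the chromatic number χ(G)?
Clique number ω(G) = 2 (lower bound: χ ≥ ω).
Odd cycle [13, 9, 7, 14, 12] needs 3 colors (χ ≥ 3).
The coloring below uses 3 colors, so χ(G) = 3.
A valid 3-coloring: color 1: [10, 13, 14, 15]; color 2: [7, 8, 11, 12]; color 3: [9].

χ(G) = 3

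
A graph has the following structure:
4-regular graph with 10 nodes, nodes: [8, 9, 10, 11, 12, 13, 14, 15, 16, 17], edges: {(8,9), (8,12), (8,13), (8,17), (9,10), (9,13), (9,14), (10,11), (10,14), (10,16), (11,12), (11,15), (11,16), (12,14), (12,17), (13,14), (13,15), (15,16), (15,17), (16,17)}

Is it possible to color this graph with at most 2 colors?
No, G is not 2-colorable

The clique on vertices [8, 12, 17] has size 3 > 2, so it alone needs 3 colors.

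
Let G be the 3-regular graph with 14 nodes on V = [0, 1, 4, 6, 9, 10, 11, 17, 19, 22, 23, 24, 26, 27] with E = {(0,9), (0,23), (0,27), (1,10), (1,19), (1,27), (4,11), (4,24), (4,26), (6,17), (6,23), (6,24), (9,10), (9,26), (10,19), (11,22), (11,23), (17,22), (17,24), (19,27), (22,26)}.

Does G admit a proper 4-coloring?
Yes, G is 4-colorable

A valid 4-coloring: color 1: [10, 17, 23, 26, 27]; color 2: [0, 4, 6, 19, 22]; color 3: [1, 9, 11, 24].
(χ(G) = 3 ≤ 4.)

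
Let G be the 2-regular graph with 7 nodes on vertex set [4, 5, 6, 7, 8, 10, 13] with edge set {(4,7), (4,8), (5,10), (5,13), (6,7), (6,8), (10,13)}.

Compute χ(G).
Clique number ω(G) = 3 (lower bound: χ ≥ ω).
The clique on [5, 10, 13] has size 3, forcing χ ≥ 3, and the coloring below uses 3 colors, so χ(G) = 3.
A valid 3-coloring: color 1: [4, 5, 6]; color 2: [7, 8, 10]; color 3: [13].

χ(G) = 3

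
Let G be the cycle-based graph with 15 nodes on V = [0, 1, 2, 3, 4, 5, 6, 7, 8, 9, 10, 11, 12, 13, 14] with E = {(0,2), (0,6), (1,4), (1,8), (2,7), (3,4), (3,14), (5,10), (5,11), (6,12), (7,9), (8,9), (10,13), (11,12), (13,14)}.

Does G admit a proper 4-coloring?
A valid 4-coloring: color 1: [1, 2, 6, 9, 10, 11, 14]; color 2: [0, 4, 5, 7, 8, 12, 13]; color 3: [3].
(χ(G) = 3 ≤ 4.)

Yes, G is 4-colorable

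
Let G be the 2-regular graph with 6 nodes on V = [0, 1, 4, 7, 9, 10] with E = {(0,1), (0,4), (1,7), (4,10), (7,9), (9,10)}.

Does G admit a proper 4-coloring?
Yes, G is 4-colorable

A valid 4-coloring: color 1: [1, 4, 9]; color 2: [0, 7, 10].
(χ(G) = 2 ≤ 4.)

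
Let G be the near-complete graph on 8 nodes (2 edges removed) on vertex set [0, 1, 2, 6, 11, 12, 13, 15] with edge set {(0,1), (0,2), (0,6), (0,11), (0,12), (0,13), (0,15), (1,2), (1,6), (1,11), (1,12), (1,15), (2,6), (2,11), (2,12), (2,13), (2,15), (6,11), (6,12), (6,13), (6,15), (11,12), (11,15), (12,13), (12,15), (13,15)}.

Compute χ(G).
χ(G) = 7

Clique number ω(G) = 7 (lower bound: χ ≥ ω).
The clique on [0, 1, 2, 6, 11, 12, 15] has size 7, forcing χ ≥ 7, and the coloring below uses 7 colors, so χ(G) = 7.
A valid 7-coloring: color 1: [15]; color 2: [2]; color 3: [6]; color 4: [0]; color 5: [12]; color 6: [1, 13]; color 7: [11].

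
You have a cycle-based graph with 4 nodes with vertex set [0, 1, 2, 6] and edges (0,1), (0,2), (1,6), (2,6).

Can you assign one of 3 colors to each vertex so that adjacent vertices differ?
Yes, G is 3-colorable

A valid 3-coloring: color 1: [1, 2]; color 2: [0, 6].
(χ(G) = 2 ≤ 3.)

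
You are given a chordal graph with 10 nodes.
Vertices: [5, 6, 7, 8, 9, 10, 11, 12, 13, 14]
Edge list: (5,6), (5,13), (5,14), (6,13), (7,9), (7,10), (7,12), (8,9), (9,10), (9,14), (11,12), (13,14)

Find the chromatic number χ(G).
χ(G) = 3

Clique number ω(G) = 3 (lower bound: χ ≥ ω).
The clique on [5, 13, 14] has size 3, forcing χ ≥ 3, and the coloring below uses 3 colors, so χ(G) = 3.
A valid 3-coloring: color 1: [9, 12, 13]; color 2: [6, 7, 8, 11, 14]; color 3: [5, 10].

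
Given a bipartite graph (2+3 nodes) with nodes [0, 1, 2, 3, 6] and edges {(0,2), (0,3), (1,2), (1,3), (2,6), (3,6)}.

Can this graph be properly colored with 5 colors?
Yes, G is 5-colorable

A valid 5-coloring: color 1: [2, 3]; color 2: [0, 1, 6].
(χ(G) = 2 ≤ 5.)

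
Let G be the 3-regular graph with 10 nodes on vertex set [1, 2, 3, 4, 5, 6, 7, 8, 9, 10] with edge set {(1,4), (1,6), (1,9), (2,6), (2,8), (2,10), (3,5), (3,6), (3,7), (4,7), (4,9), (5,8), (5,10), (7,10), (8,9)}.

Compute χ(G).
χ(G) = 3

Clique number ω(G) = 3 (lower bound: χ ≥ ω).
The clique on [1, 4, 9] has size 3, forcing χ ≥ 3, and the coloring below uses 3 colors, so χ(G) = 3.
A valid 3-coloring: color 1: [1, 3, 8, 10]; color 2: [2, 5, 7, 9]; color 3: [4, 6].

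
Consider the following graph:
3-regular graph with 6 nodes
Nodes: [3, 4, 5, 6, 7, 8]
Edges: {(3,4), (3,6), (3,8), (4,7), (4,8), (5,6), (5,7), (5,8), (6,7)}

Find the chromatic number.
χ(G) = 3

Clique number ω(G) = 3 (lower bound: χ ≥ ω).
The clique on [3, 4, 8] has size 3, forcing χ ≥ 3, and the coloring below uses 3 colors, so χ(G) = 3.
A valid 3-coloring: color 1: [6, 8]; color 2: [4, 5]; color 3: [3, 7].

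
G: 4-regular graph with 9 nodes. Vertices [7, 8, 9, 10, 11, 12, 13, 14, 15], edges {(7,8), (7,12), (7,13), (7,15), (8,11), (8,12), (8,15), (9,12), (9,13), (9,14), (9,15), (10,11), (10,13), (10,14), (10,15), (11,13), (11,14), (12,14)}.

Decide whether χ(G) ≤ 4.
Yes, G is 4-colorable

A valid 4-coloring: color 1: [7, 9, 11]; color 2: [12, 13, 15]; color 3: [8, 10]; color 4: [14].
(χ(G) = 3 ≤ 4.)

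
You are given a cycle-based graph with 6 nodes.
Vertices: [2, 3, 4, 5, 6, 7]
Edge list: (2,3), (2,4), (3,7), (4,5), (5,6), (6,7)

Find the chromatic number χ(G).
Clique number ω(G) = 2 (lower bound: χ ≥ ω).
The graph is bipartite (no odd cycle), so 2 colors suffice: χ(G) = 2.
A valid 2-coloring: color 1: [2, 5, 7]; color 2: [3, 4, 6].

χ(G) = 2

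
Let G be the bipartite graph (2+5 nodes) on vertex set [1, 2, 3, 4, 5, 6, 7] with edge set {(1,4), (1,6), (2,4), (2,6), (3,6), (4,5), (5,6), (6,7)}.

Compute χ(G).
χ(G) = 2

Clique number ω(G) = 2 (lower bound: χ ≥ ω).
The graph is bipartite (no odd cycle), so 2 colors suffice: χ(G) = 2.
A valid 2-coloring: color 1: [4, 6]; color 2: [1, 2, 3, 5, 7].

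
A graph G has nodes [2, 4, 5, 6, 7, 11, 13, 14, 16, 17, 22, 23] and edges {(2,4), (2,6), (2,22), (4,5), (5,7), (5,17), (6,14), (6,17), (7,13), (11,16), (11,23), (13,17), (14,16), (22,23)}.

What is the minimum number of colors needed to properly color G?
Clique number ω(G) = 2 (lower bound: χ ≥ ω).
Odd cycle [14, 16, 11, 23, 22, 2, 6] needs 3 colors (χ ≥ 3).
The coloring below uses 3 colors, so χ(G) = 3.
A valid 3-coloring: color 1: [5, 6, 13, 16, 23]; color 2: [2, 7, 11, 14, 17]; color 3: [4, 22].

χ(G) = 3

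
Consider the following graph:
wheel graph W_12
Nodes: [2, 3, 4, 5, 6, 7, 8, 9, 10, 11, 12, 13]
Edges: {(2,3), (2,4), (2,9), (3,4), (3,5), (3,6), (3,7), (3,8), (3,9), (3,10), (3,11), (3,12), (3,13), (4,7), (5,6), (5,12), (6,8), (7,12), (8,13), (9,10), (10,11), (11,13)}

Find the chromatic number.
Clique number ω(G) = 3 (lower bound: χ ≥ ω).
Odd cycle [8, 13, 11, 10, 9, 2, 4, 7, 12, 5, 6] needs 3 colors (χ ≥ 3).
Vertex 3 is adjacent to every vertex of [2, 4, 5, 6, 7, 8, 9, 10, 11, 12, 13], which already need 3 colors among themselves, so 3 needs a new color (χ ≥ 4).
The coloring below uses 4 colors, so χ(G) = 4.
A valid 4-coloring: color 1: [3]; color 2: [4, 5, 8, 9, 11]; color 3: [2, 6, 7, 10, 13]; color 4: [12].

χ(G) = 4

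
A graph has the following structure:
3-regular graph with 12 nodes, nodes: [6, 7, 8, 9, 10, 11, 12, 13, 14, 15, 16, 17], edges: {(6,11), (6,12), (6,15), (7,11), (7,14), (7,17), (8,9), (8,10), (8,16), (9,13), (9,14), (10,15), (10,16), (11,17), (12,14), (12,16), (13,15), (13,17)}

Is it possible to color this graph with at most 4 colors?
A valid 4-coloring: color 1: [6, 14, 16, 17]; color 2: [7, 9, 10, 12]; color 3: [8, 11, 13]; color 4: [15].
(χ(G) = 3 ≤ 4.)

Yes, G is 4-colorable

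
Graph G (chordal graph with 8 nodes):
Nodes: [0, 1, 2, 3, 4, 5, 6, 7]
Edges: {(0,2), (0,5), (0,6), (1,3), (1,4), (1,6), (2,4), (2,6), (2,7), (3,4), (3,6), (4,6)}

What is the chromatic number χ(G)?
Clique number ω(G) = 4 (lower bound: χ ≥ ω).
The clique on [1, 3, 4, 6] has size 4, forcing χ ≥ 4, and the coloring below uses 4 colors, so χ(G) = 4.
A valid 4-coloring: color 1: [5, 6, 7]; color 2: [0, 4]; color 3: [1, 2]; color 4: [3].

χ(G) = 4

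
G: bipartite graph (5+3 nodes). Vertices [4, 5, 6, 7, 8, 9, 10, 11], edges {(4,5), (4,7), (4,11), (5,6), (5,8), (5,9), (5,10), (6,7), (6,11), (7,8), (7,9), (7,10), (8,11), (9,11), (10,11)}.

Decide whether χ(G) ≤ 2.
A valid 2-coloring: color 1: [5, 7, 11]; color 2: [4, 6, 8, 9, 10].
(χ(G) = 2 ≤ 2.)

Yes, G is 2-colorable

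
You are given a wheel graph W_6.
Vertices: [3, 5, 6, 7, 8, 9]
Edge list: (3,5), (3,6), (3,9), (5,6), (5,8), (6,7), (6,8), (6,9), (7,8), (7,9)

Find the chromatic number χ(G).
Clique number ω(G) = 3 (lower bound: χ ≥ ω).
Odd cycle [8, 5, 3, 9, 7] needs 3 colors (χ ≥ 3).
Vertex 6 is adjacent to every vertex of [3, 5, 7, 8, 9], which already need 3 colors among themselves, so 6 needs a new color (χ ≥ 4).
The coloring below uses 4 colors, so χ(G) = 4.
A valid 4-coloring: color 1: [6]; color 2: [8, 9]; color 3: [5, 7]; color 4: [3].

χ(G) = 4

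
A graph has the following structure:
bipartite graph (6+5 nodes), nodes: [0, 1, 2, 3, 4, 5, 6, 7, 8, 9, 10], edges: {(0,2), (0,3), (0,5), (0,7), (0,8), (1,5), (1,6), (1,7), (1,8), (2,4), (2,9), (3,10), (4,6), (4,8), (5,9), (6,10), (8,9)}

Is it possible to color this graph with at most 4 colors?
A valid 4-coloring: color 1: [0, 1, 4, 9, 10]; color 2: [2, 3, 5, 6, 7, 8].
(χ(G) = 2 ≤ 4.)

Yes, G is 4-colorable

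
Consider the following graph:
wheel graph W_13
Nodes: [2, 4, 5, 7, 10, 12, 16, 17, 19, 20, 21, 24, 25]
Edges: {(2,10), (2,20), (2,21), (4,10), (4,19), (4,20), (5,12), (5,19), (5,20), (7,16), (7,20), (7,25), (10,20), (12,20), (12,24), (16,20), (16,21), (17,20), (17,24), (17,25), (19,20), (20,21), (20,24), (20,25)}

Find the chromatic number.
χ(G) = 3

Clique number ω(G) = 3 (lower bound: χ ≥ ω).
The clique on [2, 10, 20] has size 3, forcing χ ≥ 3, and the coloring below uses 3 colors, so χ(G) = 3.
A valid 3-coloring: color 1: [20]; color 2: [2, 4, 5, 16, 24, 25]; color 3: [7, 10, 12, 17, 19, 21].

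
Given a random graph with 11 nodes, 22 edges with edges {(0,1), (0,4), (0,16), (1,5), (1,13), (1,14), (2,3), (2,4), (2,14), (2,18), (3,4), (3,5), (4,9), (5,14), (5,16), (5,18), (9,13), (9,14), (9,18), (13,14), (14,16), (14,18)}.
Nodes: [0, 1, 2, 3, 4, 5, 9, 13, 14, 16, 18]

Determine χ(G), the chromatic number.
Clique number ω(G) = 3 (lower bound: χ ≥ ω).
Odd cycle [13, 9, 18, 5, 1] needs 3 colors (χ ≥ 3).
Vertex 14 is adjacent to every vertex of [1, 5, 9, 13, 18], which already need 3 colors among themselves, so 14 needs a new color (χ ≥ 4).
The coloring below uses 4 colors, so χ(G) = 4.
A valid 4-coloring: color 1: [4, 14]; color 2: [0, 2, 5, 9]; color 3: [1, 3, 16, 18]; color 4: [13].

χ(G) = 4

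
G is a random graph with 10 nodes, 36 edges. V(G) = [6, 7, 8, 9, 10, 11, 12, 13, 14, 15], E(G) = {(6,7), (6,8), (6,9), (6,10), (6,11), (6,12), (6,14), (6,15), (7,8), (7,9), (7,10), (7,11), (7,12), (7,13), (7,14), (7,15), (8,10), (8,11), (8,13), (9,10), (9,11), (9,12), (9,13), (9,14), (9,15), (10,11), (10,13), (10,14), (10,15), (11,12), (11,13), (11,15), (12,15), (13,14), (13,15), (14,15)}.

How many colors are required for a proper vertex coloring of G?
Clique number ω(G) = 6 (lower bound: χ ≥ ω).
The clique on [7, 9, 10, 11, 13, 15] has size 6, forcing χ ≥ 6, and the coloring below uses 6 colors, so χ(G) = 6.
A valid 6-coloring: color 1: [7]; color 2: [10, 12]; color 3: [6, 13]; color 4: [8, 9]; color 5: [15]; color 6: [11, 14].

χ(G) = 6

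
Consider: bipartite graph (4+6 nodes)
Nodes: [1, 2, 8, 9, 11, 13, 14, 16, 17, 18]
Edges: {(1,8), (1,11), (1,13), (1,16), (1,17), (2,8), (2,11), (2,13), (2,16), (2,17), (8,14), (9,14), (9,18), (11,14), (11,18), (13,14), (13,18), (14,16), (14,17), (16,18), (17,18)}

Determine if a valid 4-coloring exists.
Yes, G is 4-colorable

A valid 4-coloring: color 1: [1, 2, 14, 18]; color 2: [8, 9, 11, 13, 16, 17].
(χ(G) = 2 ≤ 4.)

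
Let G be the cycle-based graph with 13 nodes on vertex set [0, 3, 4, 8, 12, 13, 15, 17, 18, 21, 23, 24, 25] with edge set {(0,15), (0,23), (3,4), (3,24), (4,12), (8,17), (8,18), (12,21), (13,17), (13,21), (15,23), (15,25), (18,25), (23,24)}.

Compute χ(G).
χ(G) = 3

Clique number ω(G) = 3 (lower bound: χ ≥ ω).
The clique on [0, 15, 23] has size 3, forcing χ ≥ 3, and the coloring below uses 3 colors, so χ(G) = 3.
A valid 3-coloring: color 1: [3, 8, 12, 13, 23, 25]; color 2: [4, 15, 17, 18, 21, 24]; color 3: [0].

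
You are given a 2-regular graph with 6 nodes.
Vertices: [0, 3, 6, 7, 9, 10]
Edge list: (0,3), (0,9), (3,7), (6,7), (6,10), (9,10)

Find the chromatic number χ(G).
Clique number ω(G) = 2 (lower bound: χ ≥ ω).
The graph is bipartite (no odd cycle), so 2 colors suffice: χ(G) = 2.
A valid 2-coloring: color 1: [0, 7, 10]; color 2: [3, 6, 9].

χ(G) = 2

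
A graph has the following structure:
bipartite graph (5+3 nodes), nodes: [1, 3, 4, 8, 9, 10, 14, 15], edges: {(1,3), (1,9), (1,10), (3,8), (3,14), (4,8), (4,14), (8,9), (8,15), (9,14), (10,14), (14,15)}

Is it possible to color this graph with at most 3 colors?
Yes, G is 3-colorable

A valid 3-coloring: color 1: [1, 8, 14]; color 2: [3, 4, 9, 10, 15].
(χ(G) = 2 ≤ 3.)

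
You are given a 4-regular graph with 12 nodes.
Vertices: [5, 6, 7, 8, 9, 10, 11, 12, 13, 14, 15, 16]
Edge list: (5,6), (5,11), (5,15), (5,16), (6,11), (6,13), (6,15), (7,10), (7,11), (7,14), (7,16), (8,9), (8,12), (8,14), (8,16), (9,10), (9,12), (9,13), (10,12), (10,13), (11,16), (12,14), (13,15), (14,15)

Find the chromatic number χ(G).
χ(G) = 3

Clique number ω(G) = 3 (lower bound: χ ≥ ω).
The clique on [5, 11, 16] has size 3, forcing χ ≥ 3, and the coloring below uses 3 colors, so χ(G) = 3.
A valid 3-coloring: color 1: [5, 7, 12, 13]; color 2: [8, 10, 11, 15]; color 3: [6, 9, 14, 16].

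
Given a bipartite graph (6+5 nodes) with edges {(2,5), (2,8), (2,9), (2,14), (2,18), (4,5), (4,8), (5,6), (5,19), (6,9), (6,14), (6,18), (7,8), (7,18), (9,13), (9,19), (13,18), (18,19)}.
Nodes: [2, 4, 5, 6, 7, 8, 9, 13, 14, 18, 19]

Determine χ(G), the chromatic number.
χ(G) = 2

Clique number ω(G) = 2 (lower bound: χ ≥ ω).
The graph is bipartite (no odd cycle), so 2 colors suffice: χ(G) = 2.
A valid 2-coloring: color 1: [2, 4, 6, 7, 13, 19]; color 2: [5, 8, 9, 14, 18].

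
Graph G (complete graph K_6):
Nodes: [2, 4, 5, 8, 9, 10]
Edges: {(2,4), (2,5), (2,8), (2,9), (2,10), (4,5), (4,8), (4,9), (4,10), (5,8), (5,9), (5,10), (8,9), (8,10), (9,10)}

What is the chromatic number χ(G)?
χ(G) = 6

Clique number ω(G) = 6 (lower bound: χ ≥ ω).
The clique on [2, 4, 5, 8, 9, 10] has size 6, forcing χ ≥ 6, and the coloring below uses 6 colors, so χ(G) = 6.
A valid 6-coloring: color 1: [4]; color 2: [5]; color 3: [10]; color 4: [2]; color 5: [9]; color 6: [8].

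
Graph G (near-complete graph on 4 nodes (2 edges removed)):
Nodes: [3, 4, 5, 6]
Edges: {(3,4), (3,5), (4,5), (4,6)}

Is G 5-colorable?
A valid 5-coloring: color 1: [4]; color 2: [3, 6]; color 3: [5].
(χ(G) = 3 ≤ 5.)

Yes, G is 5-colorable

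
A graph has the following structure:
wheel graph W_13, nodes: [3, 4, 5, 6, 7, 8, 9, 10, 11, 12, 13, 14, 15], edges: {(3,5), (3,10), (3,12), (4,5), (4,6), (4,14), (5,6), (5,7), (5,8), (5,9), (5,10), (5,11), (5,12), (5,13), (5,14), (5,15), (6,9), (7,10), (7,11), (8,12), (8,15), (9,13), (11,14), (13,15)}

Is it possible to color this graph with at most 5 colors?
A valid 5-coloring: color 1: [5]; color 2: [4, 9, 10, 11, 12, 15]; color 3: [3, 6, 7, 8, 13, 14].
(χ(G) = 3 ≤ 5.)

Yes, G is 5-colorable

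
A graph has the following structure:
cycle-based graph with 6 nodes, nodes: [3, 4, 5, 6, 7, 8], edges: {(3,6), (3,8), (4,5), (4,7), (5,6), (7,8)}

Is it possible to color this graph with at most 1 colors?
Edge (3,8) forces its endpoints to differ, so 1 color is not enough.

No, G is not 1-colorable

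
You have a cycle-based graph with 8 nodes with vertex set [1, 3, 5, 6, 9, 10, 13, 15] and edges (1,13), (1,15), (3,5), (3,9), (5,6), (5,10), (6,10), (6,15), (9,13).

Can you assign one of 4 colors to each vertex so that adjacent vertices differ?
Yes, G is 4-colorable

A valid 4-coloring: color 1: [1, 6, 9]; color 2: [5, 13, 15]; color 3: [3, 10].
(χ(G) = 3 ≤ 4.)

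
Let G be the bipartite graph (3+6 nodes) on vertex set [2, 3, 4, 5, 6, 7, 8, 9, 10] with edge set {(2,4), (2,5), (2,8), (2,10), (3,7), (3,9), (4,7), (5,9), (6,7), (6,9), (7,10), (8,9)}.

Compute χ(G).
χ(G) = 2

Clique number ω(G) = 2 (lower bound: χ ≥ ω).
The graph is bipartite (no odd cycle), so 2 colors suffice: χ(G) = 2.
A valid 2-coloring: color 1: [2, 7, 9]; color 2: [3, 4, 5, 6, 8, 10].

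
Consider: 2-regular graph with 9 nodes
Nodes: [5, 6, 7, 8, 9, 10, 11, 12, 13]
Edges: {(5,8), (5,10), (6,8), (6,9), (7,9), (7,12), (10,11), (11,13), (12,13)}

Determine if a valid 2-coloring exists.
Odd cycle [11, 13, 12, 7, 9, 6, 8, 5, 10] needs 3 colors (χ ≥ 3).
Hence χ(G) ≥ 3 > 2, so no proper 2-coloring exists.

No, G is not 2-colorable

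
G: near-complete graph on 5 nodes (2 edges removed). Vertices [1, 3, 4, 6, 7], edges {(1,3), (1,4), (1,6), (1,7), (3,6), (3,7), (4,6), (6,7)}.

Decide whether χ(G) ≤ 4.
A valid 4-coloring: color 1: [6]; color 2: [1]; color 3: [3, 4]; color 4: [7].
(χ(G) = 4 ≤ 4.)

Yes, G is 4-colorable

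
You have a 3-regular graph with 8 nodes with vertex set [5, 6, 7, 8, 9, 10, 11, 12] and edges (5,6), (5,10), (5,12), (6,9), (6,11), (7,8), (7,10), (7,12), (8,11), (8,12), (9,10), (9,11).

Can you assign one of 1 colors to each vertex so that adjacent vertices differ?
The clique on vertices [7, 8, 12] has size 3 > 1, so it alone needs 3 colors.

No, G is not 1-colorable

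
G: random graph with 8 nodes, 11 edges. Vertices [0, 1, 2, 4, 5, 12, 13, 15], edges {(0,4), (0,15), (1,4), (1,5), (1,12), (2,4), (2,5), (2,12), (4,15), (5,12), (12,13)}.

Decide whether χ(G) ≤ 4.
Yes, G is 4-colorable

A valid 4-coloring: color 1: [4, 12]; color 2: [1, 2, 13, 15]; color 3: [0, 5].
(χ(G) = 3 ≤ 4.)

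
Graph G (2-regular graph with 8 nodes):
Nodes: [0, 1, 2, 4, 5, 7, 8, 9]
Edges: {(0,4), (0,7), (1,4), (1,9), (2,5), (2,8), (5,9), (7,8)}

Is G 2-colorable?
Yes, G is 2-colorable

A valid 2-coloring: color 1: [2, 4, 7, 9]; color 2: [0, 1, 5, 8].
(χ(G) = 2 ≤ 2.)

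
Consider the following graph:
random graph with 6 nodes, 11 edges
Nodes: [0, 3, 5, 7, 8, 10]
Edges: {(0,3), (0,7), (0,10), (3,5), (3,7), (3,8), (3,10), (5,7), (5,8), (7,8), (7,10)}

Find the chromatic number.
χ(G) = 4

Clique number ω(G) = 4 (lower bound: χ ≥ ω).
The clique on [0, 3, 7, 10] has size 4, forcing χ ≥ 4, and the coloring below uses 4 colors, so χ(G) = 4.
A valid 4-coloring: color 1: [3]; color 2: [7]; color 3: [5, 10]; color 4: [0, 8].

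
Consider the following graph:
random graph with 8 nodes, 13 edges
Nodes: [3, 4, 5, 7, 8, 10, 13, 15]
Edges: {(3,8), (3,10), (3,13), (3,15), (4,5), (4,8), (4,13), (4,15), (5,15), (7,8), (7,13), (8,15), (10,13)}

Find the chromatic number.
χ(G) = 3

Clique number ω(G) = 3 (lower bound: χ ≥ ω).
The clique on [3, 8, 15] has size 3, forcing χ ≥ 3, and the coloring below uses 3 colors, so χ(G) = 3.
A valid 3-coloring: color 1: [3, 4, 7]; color 2: [5, 8, 13]; color 3: [10, 15].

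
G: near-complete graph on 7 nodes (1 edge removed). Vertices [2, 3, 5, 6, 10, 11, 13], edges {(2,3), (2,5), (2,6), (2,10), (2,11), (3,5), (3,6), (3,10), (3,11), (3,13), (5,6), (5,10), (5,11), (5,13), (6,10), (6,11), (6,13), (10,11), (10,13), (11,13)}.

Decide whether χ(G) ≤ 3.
No, G is not 3-colorable

The clique on vertices [2, 3, 5, 6, 10, 11] has size 6 > 3, so it alone needs 6 colors.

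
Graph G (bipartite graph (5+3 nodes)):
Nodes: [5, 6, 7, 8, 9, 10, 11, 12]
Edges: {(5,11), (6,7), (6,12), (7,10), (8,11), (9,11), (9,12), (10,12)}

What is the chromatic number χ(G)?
χ(G) = 2

Clique number ω(G) = 2 (lower bound: χ ≥ ω).
The graph is bipartite (no odd cycle), so 2 colors suffice: χ(G) = 2.
A valid 2-coloring: color 1: [7, 11, 12]; color 2: [5, 6, 8, 9, 10].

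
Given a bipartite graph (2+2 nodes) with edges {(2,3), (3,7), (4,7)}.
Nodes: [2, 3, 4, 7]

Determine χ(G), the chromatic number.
χ(G) = 2

Clique number ω(G) = 2 (lower bound: χ ≥ ω).
The graph is bipartite (no odd cycle), so 2 colors suffice: χ(G) = 2.
A valid 2-coloring: color 1: [2, 7]; color 2: [3, 4].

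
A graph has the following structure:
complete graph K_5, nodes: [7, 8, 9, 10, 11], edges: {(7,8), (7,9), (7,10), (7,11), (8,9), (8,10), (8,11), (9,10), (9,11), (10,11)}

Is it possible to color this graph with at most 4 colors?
No, G is not 4-colorable

The clique on vertices [7, 8, 9, 10, 11] has size 5 > 4, so it alone needs 5 colors.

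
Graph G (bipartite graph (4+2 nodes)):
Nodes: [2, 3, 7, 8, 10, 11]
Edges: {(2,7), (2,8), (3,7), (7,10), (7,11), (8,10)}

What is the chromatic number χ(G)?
Clique number ω(G) = 2 (lower bound: χ ≥ ω).
The graph is bipartite (no odd cycle), so 2 colors suffice: χ(G) = 2.
A valid 2-coloring: color 1: [7, 8]; color 2: [2, 3, 10, 11].

χ(G) = 2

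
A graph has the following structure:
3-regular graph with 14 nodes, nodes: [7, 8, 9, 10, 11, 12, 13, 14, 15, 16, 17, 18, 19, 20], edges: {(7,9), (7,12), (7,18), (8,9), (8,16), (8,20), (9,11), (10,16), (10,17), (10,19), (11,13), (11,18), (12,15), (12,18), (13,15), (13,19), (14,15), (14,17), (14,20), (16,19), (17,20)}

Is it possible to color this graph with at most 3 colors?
A valid 3-coloring: color 1: [8, 11, 12, 14, 19]; color 2: [9, 10, 13, 18, 20]; color 3: [7, 15, 16, 17].
(χ(G) = 3 ≤ 3.)

Yes, G is 3-colorable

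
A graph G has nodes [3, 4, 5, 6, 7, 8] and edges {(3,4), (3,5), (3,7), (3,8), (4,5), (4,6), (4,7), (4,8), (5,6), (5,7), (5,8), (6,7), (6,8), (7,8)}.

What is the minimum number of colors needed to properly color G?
Clique number ω(G) = 5 (lower bound: χ ≥ ω).
The clique on [3, 4, 5, 7, 8] has size 5, forcing χ ≥ 5, and the coloring below uses 5 colors, so χ(G) = 5.
A valid 5-coloring: color 1: [7]; color 2: [5]; color 3: [8]; color 4: [4]; color 5: [3, 6].

χ(G) = 5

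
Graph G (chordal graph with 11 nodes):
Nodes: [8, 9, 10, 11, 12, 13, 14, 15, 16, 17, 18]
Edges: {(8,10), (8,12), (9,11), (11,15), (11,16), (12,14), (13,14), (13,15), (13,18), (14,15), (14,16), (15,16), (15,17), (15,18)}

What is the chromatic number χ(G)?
Clique number ω(G) = 3 (lower bound: χ ≥ ω).
The clique on [11, 15, 16] has size 3, forcing χ ≥ 3, and the coloring below uses 3 colors, so χ(G) = 3.
A valid 3-coloring: color 1: [9, 10, 12, 15]; color 2: [8, 11, 14, 17, 18]; color 3: [13, 16].

χ(G) = 3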